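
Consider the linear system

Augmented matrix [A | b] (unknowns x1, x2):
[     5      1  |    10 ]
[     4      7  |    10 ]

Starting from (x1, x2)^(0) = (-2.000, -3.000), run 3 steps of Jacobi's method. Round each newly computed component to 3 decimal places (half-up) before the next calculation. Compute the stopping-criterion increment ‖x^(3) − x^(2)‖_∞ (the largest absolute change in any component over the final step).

0.636

Iteration 1:
  x1 = (10 - (1)·-3.000) / (5) = 2.600
  x2 = (10 - (4)·-2.000) / (7) = 2.571
Iteration 2:
  x1 = (10 - (1)·2.571) / (5) = 1.486
  x2 = (10 - (4)·2.600) / (7) = -0.057
Iteration 3:
  x1 = (10 - (1)·-0.057) / (5) = 2.011
  x2 = (10 - (4)·1.486) / (7) = 0.579
Change: (0.525, 0.636) → max |·| = 0.636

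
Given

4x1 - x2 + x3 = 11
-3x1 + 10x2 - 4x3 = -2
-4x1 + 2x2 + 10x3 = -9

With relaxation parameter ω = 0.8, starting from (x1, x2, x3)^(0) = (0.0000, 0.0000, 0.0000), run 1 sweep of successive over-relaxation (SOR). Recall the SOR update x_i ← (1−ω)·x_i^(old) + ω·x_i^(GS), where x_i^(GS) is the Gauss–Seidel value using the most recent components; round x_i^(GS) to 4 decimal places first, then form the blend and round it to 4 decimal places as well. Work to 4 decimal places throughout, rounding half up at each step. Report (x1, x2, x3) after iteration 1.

(2.2000, 0.3680, -0.0749)

Iteration 1:
  x1: GS value = (11 - (-1)·0.0000 - (1)·0.0000) / (4) = 2.7500;  x1 ← (1−ω)·0.0000 + ω·2.7500 = 2.2000
  x2: GS value = (-2 - (-3)·2.2000 - (-4)·0.0000) / (10) = 0.4600;  x2 ← (1−ω)·0.0000 + ω·0.4600 = 0.3680
  x3: GS value = (-9 - (-4)·2.2000 - (2)·0.3680) / (10) = -0.0936;  x3 ← (1−ω)·0.0000 + ω·-0.0936 = -0.0749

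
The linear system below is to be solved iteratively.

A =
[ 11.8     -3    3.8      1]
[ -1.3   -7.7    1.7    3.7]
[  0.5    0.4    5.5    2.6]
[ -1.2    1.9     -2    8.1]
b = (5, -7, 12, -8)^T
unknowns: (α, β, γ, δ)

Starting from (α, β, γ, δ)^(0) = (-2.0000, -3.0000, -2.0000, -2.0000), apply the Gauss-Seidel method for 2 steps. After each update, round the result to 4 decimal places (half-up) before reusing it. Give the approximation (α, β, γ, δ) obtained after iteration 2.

Iteration 1:
  α = (5 - (-3)·-3.0000 - (3.8)·-2.0000 - (1)·-2.0000) / (11.8) = 0.4746
  β = (-7 - (-1.3)·0.4746 - (1.7)·-2.0000 - (3.7)·-2.0000) / (-7.7) = -0.5736
  γ = (12 - (0.5)·0.4746 - (0.4)·-0.5736 - (2.6)·-2.0000) / (5.5) = 3.1258
  δ = (-8 - (-1.2)·0.4746 - (1.9)·-0.5736 - (-2)·3.1258) / (8.1) = -0.0110
Iteration 2:
  α = (5 - (-3)·-0.5736 - (3.8)·3.1258 - (1)·-0.0110) / (11.8) = -0.7278
  β = (-7 - (-1.3)·-0.7278 - (1.7)·3.1258 - (3.7)·-0.0110) / (-7.7) = 1.7168
  γ = (12 - (0.5)·-0.7278 - (0.4)·1.7168 - (2.6)·-0.0110) / (5.5) = 2.1283
  δ = (-8 - (-1.2)·-0.7278 - (1.9)·1.7168 - (-2)·2.1283) / (8.1) = -0.9727

(-0.7278, 1.7168, 2.1283, -0.9727)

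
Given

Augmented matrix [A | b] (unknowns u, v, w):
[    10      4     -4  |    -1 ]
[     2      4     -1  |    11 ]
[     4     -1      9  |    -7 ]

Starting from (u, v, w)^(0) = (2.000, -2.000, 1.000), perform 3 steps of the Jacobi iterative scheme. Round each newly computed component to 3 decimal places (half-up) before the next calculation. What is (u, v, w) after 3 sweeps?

Iteration 1:
  u = (-1 - (4)·-2.000 - (-4)·1.000) / (10) = 1.100
  v = (11 - (2)·2.000 - (-1)·1.000) / (4) = 2.000
  w = (-7 - (4)·2.000 - (-1)·-2.000) / (9) = -1.889
Iteration 2:
  u = (-1 - (4)·2.000 - (-4)·-1.889) / (10) = -1.656
  v = (11 - (2)·1.100 - (-1)·-1.889) / (4) = 1.728
  w = (-7 - (4)·1.100 - (-1)·2.000) / (9) = -1.044
Iteration 3:
  u = (-1 - (4)·1.728 - (-4)·-1.044) / (10) = -1.209
  v = (11 - (2)·-1.656 - (-1)·-1.044) / (4) = 3.317
  w = (-7 - (4)·-1.656 - (-1)·1.728) / (9) = 0.150

(-1.209, 3.317, 0.150)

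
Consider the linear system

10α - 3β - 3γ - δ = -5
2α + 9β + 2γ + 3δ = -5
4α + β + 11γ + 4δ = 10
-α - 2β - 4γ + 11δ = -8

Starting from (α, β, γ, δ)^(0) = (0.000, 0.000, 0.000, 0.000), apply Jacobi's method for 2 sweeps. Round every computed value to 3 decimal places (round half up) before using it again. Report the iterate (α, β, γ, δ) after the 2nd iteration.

Iteration 1:
  α = (-5 - (-3)·0.000 - (-3)·0.000 - (-1)·0.000) / (10) = -0.500
  β = (-5 - (2)·0.000 - (2)·0.000 - (3)·0.000) / (9) = -0.556
  γ = (10 - (4)·0.000 - (1)·0.000 - (4)·0.000) / (11) = 0.909
  δ = (-8 - (-1)·0.000 - (-2)·0.000 - (-4)·0.000) / (11) = -0.727
Iteration 2:
  α = (-5 - (-3)·-0.556 - (-3)·0.909 - (-1)·-0.727) / (10) = -0.467
  β = (-5 - (2)·-0.500 - (2)·0.909 - (3)·-0.727) / (9) = -0.404
  γ = (10 - (4)·-0.500 - (1)·-0.556 - (4)·-0.727) / (11) = 1.406
  δ = (-8 - (-1)·-0.500 - (-2)·-0.556 - (-4)·0.909) / (11) = -0.543

(-0.467, -0.404, 1.406, -0.543)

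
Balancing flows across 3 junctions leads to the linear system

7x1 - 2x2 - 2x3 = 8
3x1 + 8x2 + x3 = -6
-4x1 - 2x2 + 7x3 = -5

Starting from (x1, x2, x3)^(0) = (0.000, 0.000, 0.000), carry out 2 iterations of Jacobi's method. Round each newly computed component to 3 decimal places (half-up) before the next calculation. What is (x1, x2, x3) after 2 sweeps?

Iteration 1:
  x1 = (8 - (-2)·0.000 - (-2)·0.000) / (7) = 1.143
  x2 = (-6 - (3)·0.000 - (1)·0.000) / (8) = -0.750
  x3 = (-5 - (-4)·0.000 - (-2)·0.000) / (7) = -0.714
Iteration 2:
  x1 = (8 - (-2)·-0.750 - (-2)·-0.714) / (7) = 0.725
  x2 = (-6 - (3)·1.143 - (1)·-0.714) / (8) = -1.089
  x3 = (-5 - (-4)·1.143 - (-2)·-0.750) / (7) = -0.275

(0.725, -1.089, -0.275)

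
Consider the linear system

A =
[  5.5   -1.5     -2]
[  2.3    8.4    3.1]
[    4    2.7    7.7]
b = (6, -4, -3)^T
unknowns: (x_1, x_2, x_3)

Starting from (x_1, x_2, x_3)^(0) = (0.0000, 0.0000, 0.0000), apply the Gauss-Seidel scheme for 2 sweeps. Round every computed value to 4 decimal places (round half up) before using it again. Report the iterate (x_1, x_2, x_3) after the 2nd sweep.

Iteration 1:
  x_1 = (6 - (-1.5)·0.0000 - (-2)·0.0000) / (5.5) = 1.0909
  x_2 = (-4 - (2.3)·1.0909 - (3.1)·0.0000) / (8.4) = -0.7749
  x_3 = (-3 - (4)·1.0909 - (2.7)·-0.7749) / (7.7) = -0.6846
Iteration 2:
  x_1 = (6 - (-1.5)·-0.7749 - (-2)·-0.6846) / (5.5) = 0.6306
  x_2 = (-4 - (2.3)·0.6306 - (3.1)·-0.6846) / (8.4) = -0.3962
  x_3 = (-3 - (4)·0.6306 - (2.7)·-0.3962) / (7.7) = -0.5783

(0.6306, -0.3962, -0.5783)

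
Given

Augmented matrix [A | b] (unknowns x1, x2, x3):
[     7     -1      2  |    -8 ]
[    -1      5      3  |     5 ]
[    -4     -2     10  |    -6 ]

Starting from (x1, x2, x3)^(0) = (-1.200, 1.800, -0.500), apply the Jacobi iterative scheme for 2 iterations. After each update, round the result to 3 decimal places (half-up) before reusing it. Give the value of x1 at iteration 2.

Iteration 1:
  x1 = (-8 - (-1)·1.800 - (2)·-0.500) / (7) = -0.743
  x2 = (5 - (-1)·-1.200 - (3)·-0.500) / (5) = 1.060
  x3 = (-6 - (-4)·-1.200 - (-2)·1.800) / (10) = -0.720
Iteration 2:
  x1 = (-8 - (-1)·1.060 - (2)·-0.720) / (7) = -0.786
  x2 = (5 - (-1)·-0.743 - (3)·-0.720) / (5) = 1.283
  x3 = (-6 - (-4)·-0.743 - (-2)·1.060) / (10) = -0.685

-0.786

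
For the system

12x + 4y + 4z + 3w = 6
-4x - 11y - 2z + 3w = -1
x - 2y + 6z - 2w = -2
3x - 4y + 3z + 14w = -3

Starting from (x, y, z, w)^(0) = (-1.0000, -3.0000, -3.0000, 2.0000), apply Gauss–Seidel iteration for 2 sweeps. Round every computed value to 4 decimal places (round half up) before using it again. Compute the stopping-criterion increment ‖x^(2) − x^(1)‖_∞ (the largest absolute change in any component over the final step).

Iteration 1:
  x = (6 - (4)·-3.0000 - (4)·-3.0000 - (3)·2.0000) / (12) = 2.0000
  y = (-1 - (-4)·2.0000 - (-2)·-3.0000 - (3)·2.0000) / (-11) = 0.4545
  z = (-2 - (1)·2.0000 - (-2)·0.4545 - (-2)·2.0000) / (6) = 0.1515
  w = (-3 - (3)·2.0000 - (-4)·0.4545 - (3)·0.1515) / (14) = -0.5455
Iteration 2:
  x = (6 - (4)·0.4545 - (4)·0.1515 - (3)·-0.5455) / (12) = 0.4344
  y = (-1 - (-4)·0.4344 - (-2)·0.1515 - (3)·-0.5455) / (-11) = -0.2434
  z = (-2 - (1)·0.4344 - (-2)·-0.2434 - (-2)·-0.5455) / (6) = -0.6687
  w = (-3 - (3)·0.4344 - (-4)·-0.2434 - (3)·-0.6687) / (14) = -0.2336
Change: (-1.5656, -0.6979, -0.8202, 0.3119) → max |·| = 1.5656

1.5656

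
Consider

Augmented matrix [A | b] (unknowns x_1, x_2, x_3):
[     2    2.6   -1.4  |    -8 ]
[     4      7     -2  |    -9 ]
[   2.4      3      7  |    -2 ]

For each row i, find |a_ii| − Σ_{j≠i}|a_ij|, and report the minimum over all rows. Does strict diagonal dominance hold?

-2

row 1: |2| − (2.6+1.4) = -2
row 2: |7| − (4+2) = 1
row 3: |7| − (2.4+3) = 1.6
minimum over rows = -2 → not strictly diagonally dominant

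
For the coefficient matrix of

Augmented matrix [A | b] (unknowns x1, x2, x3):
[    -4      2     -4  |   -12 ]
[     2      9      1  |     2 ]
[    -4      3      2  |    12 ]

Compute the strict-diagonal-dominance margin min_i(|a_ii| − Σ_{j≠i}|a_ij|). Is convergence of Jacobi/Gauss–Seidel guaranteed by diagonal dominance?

-5

row 1: |-4| − (2+4) = -2
row 2: |9| − (2+1) = 6
row 3: |2| − (4+3) = -5
minimum over rows = -5 → not strictly diagonally dominant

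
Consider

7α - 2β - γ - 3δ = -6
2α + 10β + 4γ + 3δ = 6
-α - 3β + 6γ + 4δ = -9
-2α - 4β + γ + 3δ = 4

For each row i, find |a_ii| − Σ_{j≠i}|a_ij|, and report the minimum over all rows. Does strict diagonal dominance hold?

row 1: |7| − (2+1+3) = 1
row 2: |10| − (2+4+3) = 1
row 3: |6| − (1+3+4) = -2
row 4: |3| − (2+4+1) = -4
minimum over rows = -4 → not strictly diagonally dominant

-4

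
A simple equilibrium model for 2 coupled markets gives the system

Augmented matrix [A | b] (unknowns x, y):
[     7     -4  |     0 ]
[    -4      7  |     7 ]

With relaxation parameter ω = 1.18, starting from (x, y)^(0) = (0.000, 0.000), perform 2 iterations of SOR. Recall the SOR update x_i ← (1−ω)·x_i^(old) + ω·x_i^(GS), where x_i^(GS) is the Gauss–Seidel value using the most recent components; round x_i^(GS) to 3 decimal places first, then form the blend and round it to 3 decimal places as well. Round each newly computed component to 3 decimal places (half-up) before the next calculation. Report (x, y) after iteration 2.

(0.795, 1.503)

Iteration 1:
  x: GS value = (0 - (-4)·0.000) / (7) = 0.000;  x ← (1−ω)·0.000 + ω·0.000 = 0.000
  y: GS value = (7 - (-4)·0.000) / (7) = 1.000;  y ← (1−ω)·0.000 + ω·1.000 = 1.180
Iteration 2:
  x: GS value = (0 - (-4)·1.180) / (7) = 0.674;  x ← (1−ω)·0.000 + ω·0.674 = 0.795
  y: GS value = (7 - (-4)·0.795) / (7) = 1.454;  y ← (1−ω)·1.180 + ω·1.454 = 1.503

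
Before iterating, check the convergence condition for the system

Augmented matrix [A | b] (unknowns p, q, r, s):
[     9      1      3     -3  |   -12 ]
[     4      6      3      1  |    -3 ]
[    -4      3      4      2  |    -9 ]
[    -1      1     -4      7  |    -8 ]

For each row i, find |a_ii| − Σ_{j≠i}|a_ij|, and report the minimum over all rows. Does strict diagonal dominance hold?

row 1: |9| − (1+3+3) = 2
row 2: |6| − (4+3+1) = -2
row 3: |4| − (4+3+2) = -5
row 4: |7| − (1+1+4) = 1
minimum over rows = -5 → not strictly diagonally dominant

-5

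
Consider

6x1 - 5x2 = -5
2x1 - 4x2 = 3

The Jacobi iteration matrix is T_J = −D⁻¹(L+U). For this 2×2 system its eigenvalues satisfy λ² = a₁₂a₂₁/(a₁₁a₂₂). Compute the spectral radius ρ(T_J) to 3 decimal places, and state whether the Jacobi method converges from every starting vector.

0.645

a₁₂a₂₁/(a₁₁a₂₂) = (-5)·(2) / ((6)·(-4)) = 0.416667
ρ = √|0.416667| = √0.416667 = 0.645
ρ < 1, so Jacobi converges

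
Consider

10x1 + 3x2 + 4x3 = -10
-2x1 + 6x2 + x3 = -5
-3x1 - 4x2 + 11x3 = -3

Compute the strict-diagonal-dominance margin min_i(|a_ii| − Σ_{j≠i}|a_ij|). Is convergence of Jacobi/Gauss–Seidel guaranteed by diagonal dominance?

3

row 1: |10| − (3+4) = 3
row 2: |6| − (2+1) = 3
row 3: |11| − (3+4) = 4
minimum over rows = 3 → strictly diagonally dominant (convergence guaranteed)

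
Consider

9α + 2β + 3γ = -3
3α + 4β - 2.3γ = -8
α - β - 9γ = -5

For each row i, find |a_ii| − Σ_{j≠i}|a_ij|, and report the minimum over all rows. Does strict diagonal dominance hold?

row 1: |9| − (2+3) = 4
row 2: |4| − (3+2.3) = -1.3
row 3: |-9| − (1+1) = 7
minimum over rows = -1.3 → not strictly diagonally dominant

-1.3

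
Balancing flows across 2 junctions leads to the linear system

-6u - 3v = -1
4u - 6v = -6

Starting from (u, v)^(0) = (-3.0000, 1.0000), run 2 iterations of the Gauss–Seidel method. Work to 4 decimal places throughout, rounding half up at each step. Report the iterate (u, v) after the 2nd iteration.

Iteration 1:
  u = (-1 - (-3)·1.0000) / (-6) = -0.3333
  v = (-6 - (4)·-0.3333) / (-6) = 0.7778
Iteration 2:
  u = (-1 - (-3)·0.7778) / (-6) = -0.2222
  v = (-6 - (4)·-0.2222) / (-6) = 0.8519

(-0.2222, 0.8519)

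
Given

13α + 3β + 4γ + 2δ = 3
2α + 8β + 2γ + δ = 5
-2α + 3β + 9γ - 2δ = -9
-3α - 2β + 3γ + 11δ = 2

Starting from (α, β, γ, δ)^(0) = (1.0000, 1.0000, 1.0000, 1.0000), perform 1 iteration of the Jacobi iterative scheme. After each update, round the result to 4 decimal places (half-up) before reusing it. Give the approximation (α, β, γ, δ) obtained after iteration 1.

(-0.4615, 0.0000, -0.8889, 0.3636)

Iteration 1:
  α = (3 - (3)·1.0000 - (4)·1.0000 - (2)·1.0000) / (13) = -0.4615
  β = (5 - (2)·1.0000 - (2)·1.0000 - (1)·1.0000) / (8) = 0.0000
  γ = (-9 - (-2)·1.0000 - (3)·1.0000 - (-2)·1.0000) / (9) = -0.8889
  δ = (2 - (-3)·1.0000 - (-2)·1.0000 - (3)·1.0000) / (11) = 0.3636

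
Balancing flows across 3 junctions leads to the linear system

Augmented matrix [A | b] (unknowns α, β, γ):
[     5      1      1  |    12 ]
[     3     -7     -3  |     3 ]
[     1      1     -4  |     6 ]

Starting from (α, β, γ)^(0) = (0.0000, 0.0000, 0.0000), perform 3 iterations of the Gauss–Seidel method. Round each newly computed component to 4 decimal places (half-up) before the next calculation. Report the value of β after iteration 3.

0.8588

Iteration 1:
  α = (12 - (1)·0.0000 - (1)·0.0000) / (5) = 2.4000
  β = (3 - (3)·2.4000 - (-3)·0.0000) / (-7) = 0.6000
  γ = (6 - (1)·2.4000 - (1)·0.6000) / (-4) = -0.7500
Iteration 2:
  α = (12 - (1)·0.6000 - (1)·-0.7500) / (5) = 2.4300
  β = (3 - (3)·2.4300 - (-3)·-0.7500) / (-7) = 0.9343
  γ = (6 - (1)·2.4300 - (1)·0.9343) / (-4) = -0.6589
Iteration 3:
  α = (12 - (1)·0.9343 - (1)·-0.6589) / (5) = 2.3449
  β = (3 - (3)·2.3449 - (-3)·-0.6589) / (-7) = 0.8588
  γ = (6 - (1)·2.3449 - (1)·0.8588) / (-4) = -0.6991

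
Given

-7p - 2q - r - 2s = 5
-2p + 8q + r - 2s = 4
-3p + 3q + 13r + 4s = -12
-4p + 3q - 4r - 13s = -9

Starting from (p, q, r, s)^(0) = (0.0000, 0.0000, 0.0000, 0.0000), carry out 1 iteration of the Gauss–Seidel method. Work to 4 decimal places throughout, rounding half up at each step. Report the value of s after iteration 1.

1.3438

Iteration 1:
  p = (5 - (-2)·0.0000 - (-1)·0.0000 - (-2)·0.0000) / (-7) = -0.7143
  q = (4 - (-2)·-0.7143 - (1)·0.0000 - (-2)·0.0000) / (8) = 0.3214
  r = (-12 - (-3)·-0.7143 - (3)·0.3214 - (4)·0.0000) / (13) = -1.1621
  s = (-9 - (-4)·-0.7143 - (3)·0.3214 - (-4)·-1.1621) / (-13) = 1.3438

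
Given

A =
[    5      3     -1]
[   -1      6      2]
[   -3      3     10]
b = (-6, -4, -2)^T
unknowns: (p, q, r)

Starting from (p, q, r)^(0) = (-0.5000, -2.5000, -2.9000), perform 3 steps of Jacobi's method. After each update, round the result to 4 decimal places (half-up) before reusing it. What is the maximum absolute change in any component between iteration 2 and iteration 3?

0.4882

Iteration 1:
  p = (-6 - (3)·-2.5000 - (-1)·-2.9000) / (5) = -0.2800
  q = (-4 - (-1)·-0.5000 - (2)·-2.9000) / (6) = 0.2167
  r = (-2 - (-3)·-0.5000 - (3)·-2.5000) / (10) = 0.4000
Iteration 2:
  p = (-6 - (3)·0.2167 - (-1)·0.4000) / (5) = -1.2500
  q = (-4 - (-1)·-0.2800 - (2)·0.4000) / (6) = -0.8467
  r = (-2 - (-3)·-0.2800 - (3)·0.2167) / (10) = -0.3490
Iteration 3:
  p = (-6 - (3)·-0.8467 - (-1)·-0.3490) / (5) = -0.7618
  q = (-4 - (-1)·-1.2500 - (2)·-0.3490) / (6) = -0.7587
  r = (-2 - (-3)·-1.2500 - (3)·-0.8467) / (10) = -0.3210
Change: (0.4882, 0.0880, 0.0280) → max |·| = 0.4882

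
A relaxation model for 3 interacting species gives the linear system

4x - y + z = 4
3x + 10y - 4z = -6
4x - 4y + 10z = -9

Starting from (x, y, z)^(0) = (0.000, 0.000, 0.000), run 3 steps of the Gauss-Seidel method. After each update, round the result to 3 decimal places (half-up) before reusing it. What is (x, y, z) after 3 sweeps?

Iteration 1:
  x = (4 - (-1)·0.000 - (1)·0.000) / (4) = 1.000
  y = (-6 - (3)·1.000 - (-4)·0.000) / (10) = -0.900
  z = (-9 - (4)·1.000 - (-4)·-0.900) / (10) = -1.660
Iteration 2:
  x = (4 - (-1)·-0.900 - (1)·-1.660) / (4) = 1.190
  y = (-6 - (3)·1.190 - (-4)·-1.660) / (10) = -1.621
  z = (-9 - (4)·1.190 - (-4)·-1.621) / (10) = -2.024
Iteration 3:
  x = (4 - (-1)·-1.621 - (1)·-2.024) / (4) = 1.101
  y = (-6 - (3)·1.101 - (-4)·-2.024) / (10) = -1.740
  z = (-9 - (4)·1.101 - (-4)·-1.740) / (10) = -2.036

(1.101, -1.740, -2.036)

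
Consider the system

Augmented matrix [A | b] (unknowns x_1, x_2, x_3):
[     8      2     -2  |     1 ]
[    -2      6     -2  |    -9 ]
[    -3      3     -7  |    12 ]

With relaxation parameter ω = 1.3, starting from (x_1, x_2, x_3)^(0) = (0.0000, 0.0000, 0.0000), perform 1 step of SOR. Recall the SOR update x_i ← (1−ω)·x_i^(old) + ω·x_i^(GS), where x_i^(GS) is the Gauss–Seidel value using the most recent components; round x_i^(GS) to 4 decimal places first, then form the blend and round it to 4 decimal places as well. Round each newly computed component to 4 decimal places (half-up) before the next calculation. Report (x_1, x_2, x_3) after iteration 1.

(0.1625, -1.8795, -3.3662)

Iteration 1:
  x_1: GS value = (1 - (2)·0.0000 - (-2)·0.0000) / (8) = 0.1250;  x_1 ← (1−ω)·0.0000 + ω·0.1250 = 0.1625
  x_2: GS value = (-9 - (-2)·0.1625 - (-2)·0.0000) / (6) = -1.4458;  x_2 ← (1−ω)·0.0000 + ω·-1.4458 = -1.8795
  x_3: GS value = (12 - (-3)·0.1625 - (3)·-1.8795) / (-7) = -2.5894;  x_3 ← (1−ω)·0.0000 + ω·-2.5894 = -3.3662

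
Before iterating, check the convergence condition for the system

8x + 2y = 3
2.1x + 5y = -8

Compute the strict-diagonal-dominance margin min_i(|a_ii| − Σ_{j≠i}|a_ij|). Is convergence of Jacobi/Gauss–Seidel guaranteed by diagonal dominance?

2.9

row 1: |8| − (2) = 6
row 2: |5| − (2.1) = 2.9
minimum over rows = 2.9 → strictly diagonally dominant (convergence guaranteed)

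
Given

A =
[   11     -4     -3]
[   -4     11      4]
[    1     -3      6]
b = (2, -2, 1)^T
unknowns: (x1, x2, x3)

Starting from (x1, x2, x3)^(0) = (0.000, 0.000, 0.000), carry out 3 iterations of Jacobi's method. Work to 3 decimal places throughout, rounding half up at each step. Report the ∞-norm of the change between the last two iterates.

0.036

Iteration 1:
  x1 = (2 - (-4)·0.000 - (-3)·0.000) / (11) = 0.182
  x2 = (-2 - (-4)·0.000 - (4)·0.000) / (11) = -0.182
  x3 = (1 - (1)·0.000 - (-3)·0.000) / (6) = 0.167
Iteration 2:
  x1 = (2 - (-4)·-0.182 - (-3)·0.167) / (11) = 0.161
  x2 = (-2 - (-4)·0.182 - (4)·0.167) / (11) = -0.176
  x3 = (1 - (1)·0.182 - (-3)·-0.182) / (6) = 0.045
Iteration 3:
  x1 = (2 - (-4)·-0.176 - (-3)·0.045) / (11) = 0.130
  x2 = (-2 - (-4)·0.161 - (4)·0.045) / (11) = -0.140
  x3 = (1 - (1)·0.161 - (-3)·-0.176) / (6) = 0.052
Change: (-0.031, 0.036, 0.007) → max |·| = 0.036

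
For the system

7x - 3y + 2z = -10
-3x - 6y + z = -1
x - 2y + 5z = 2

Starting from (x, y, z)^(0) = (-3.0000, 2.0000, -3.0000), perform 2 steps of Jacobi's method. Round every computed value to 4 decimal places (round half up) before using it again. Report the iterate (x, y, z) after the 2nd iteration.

Iteration 1:
  x = (-10 - (-3)·2.0000 - (2)·-3.0000) / (7) = 0.2857
  y = (-1 - (-3)·-3.0000 - (1)·-3.0000) / (-6) = 1.1667
  z = (2 - (1)·-3.0000 - (-2)·2.0000) / (5) = 1.8000
Iteration 2:
  x = (-10 - (-3)·1.1667 - (2)·1.8000) / (7) = -1.4428
  y = (-1 - (-3)·0.2857 - (1)·1.8000) / (-6) = 0.3238
  z = (2 - (1)·0.2857 - (-2)·1.1667) / (5) = 0.8095

(-1.4428, 0.3238, 0.8095)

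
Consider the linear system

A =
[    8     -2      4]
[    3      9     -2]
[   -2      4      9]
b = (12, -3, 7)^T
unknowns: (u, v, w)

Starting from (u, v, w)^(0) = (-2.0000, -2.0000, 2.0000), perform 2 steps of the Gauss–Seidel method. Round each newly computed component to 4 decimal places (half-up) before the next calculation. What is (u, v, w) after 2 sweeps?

(1.1636, -0.5593, 1.2849)

Iteration 1:
  u = (12 - (-2)·-2.0000 - (4)·2.0000) / (8) = 0.0000
  v = (-3 - (3)·0.0000 - (-2)·2.0000) / (9) = 0.1111
  w = (7 - (-2)·0.0000 - (4)·0.1111) / (9) = 0.7284
Iteration 2:
  u = (12 - (-2)·0.1111 - (4)·0.7284) / (8) = 1.1636
  v = (-3 - (3)·1.1636 - (-2)·0.7284) / (9) = -0.5593
  w = (7 - (-2)·1.1636 - (4)·-0.5593) / (9) = 1.2849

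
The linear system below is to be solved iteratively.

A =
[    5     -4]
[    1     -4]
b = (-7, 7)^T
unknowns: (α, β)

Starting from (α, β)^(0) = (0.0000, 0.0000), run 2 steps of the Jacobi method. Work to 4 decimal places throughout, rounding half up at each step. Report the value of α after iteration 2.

-2.8000

Iteration 1:
  α = (-7 - (-4)·0.0000) / (5) = -1.4000
  β = (7 - (1)·0.0000) / (-4) = -1.7500
Iteration 2:
  α = (-7 - (-4)·-1.7500) / (5) = -2.8000
  β = (7 - (1)·-1.4000) / (-4) = -2.1000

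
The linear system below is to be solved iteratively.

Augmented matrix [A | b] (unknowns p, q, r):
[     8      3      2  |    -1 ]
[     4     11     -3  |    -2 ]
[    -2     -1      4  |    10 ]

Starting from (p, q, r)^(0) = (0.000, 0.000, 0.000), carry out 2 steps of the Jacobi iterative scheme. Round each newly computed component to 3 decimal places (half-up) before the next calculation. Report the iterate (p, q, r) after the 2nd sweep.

(-0.682, 0.545, 2.392)

Iteration 1:
  p = (-1 - (3)·0.000 - (2)·0.000) / (8) = -0.125
  q = (-2 - (4)·0.000 - (-3)·0.000) / (11) = -0.182
  r = (10 - (-2)·0.000 - (-1)·0.000) / (4) = 2.500
Iteration 2:
  p = (-1 - (3)·-0.182 - (2)·2.500) / (8) = -0.682
  q = (-2 - (4)·-0.125 - (-3)·2.500) / (11) = 0.545
  r = (10 - (-2)·-0.125 - (-1)·-0.182) / (4) = 2.392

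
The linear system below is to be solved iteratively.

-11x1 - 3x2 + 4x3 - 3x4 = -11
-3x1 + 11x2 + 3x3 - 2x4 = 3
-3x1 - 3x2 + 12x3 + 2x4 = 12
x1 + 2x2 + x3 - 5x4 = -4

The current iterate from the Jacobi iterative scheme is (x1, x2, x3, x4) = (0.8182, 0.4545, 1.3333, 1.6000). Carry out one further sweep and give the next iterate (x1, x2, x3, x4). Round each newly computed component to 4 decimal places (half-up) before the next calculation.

One sweep:
  x1 = (-11 - (-3)·0.4545 - (4)·1.3333 - (-3)·1.6000) / (-11) = 0.9245
  x2 = (3 - (-3)·0.8182 - (3)·1.3333 - (-2)·1.6000) / (11) = 0.4232
  x3 = (12 - (-3)·0.8182 - (-3)·0.4545 - (2)·1.6000) / (12) = 1.0515
  x4 = (-4 - (1)·0.8182 - (2)·0.4545 - (1)·1.3333) / (-5) = 1.4121

(0.9245, 0.4232, 1.0515, 1.4121)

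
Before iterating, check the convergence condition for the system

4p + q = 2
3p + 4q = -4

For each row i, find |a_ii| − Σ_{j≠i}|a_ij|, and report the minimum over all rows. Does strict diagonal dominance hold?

row 1: |4| − (1) = 3
row 2: |4| − (3) = 1
minimum over rows = 1 → strictly diagonally dominant (convergence guaranteed)

1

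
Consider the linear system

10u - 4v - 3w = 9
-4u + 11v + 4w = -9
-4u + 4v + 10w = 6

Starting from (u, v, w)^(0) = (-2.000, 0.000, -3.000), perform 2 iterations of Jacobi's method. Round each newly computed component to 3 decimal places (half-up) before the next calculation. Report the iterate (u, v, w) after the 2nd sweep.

(0.658, -0.745, 0.782)

Iteration 1:
  u = (9 - (-4)·0.000 - (-3)·-3.000) / (10) = 0.000
  v = (-9 - (-4)·-2.000 - (4)·-3.000) / (11) = -0.455
  w = (6 - (-4)·-2.000 - (4)·0.000) / (10) = -0.200
Iteration 2:
  u = (9 - (-4)·-0.455 - (-3)·-0.200) / (10) = 0.658
  v = (-9 - (-4)·0.000 - (4)·-0.200) / (11) = -0.745
  w = (6 - (-4)·0.000 - (4)·-0.455) / (10) = 0.782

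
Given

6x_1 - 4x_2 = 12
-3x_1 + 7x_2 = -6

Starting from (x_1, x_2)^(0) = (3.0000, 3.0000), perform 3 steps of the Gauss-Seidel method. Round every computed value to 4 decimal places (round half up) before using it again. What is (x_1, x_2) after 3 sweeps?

Iteration 1:
  x_1 = (12 - (-4)·3.0000) / (6) = 4.0000
  x_2 = (-6 - (-3)·4.0000) / (7) = 0.8571
Iteration 2:
  x_1 = (12 - (-4)·0.8571) / (6) = 2.5714
  x_2 = (-6 - (-3)·2.5714) / (7) = 0.2449
Iteration 3:
  x_1 = (12 - (-4)·0.2449) / (6) = 2.1633
  x_2 = (-6 - (-3)·2.1633) / (7) = 0.0700

(2.1633, 0.0700)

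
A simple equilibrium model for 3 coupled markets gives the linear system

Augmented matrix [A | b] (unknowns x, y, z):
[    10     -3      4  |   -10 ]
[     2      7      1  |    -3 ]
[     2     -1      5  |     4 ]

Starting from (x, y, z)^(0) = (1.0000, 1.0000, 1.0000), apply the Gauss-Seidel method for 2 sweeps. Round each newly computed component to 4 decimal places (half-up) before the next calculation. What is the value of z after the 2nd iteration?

Iteration 1:
  x = (-10 - (-3)·1.0000 - (4)·1.0000) / (10) = -1.1000
  y = (-3 - (2)·-1.1000 - (1)·1.0000) / (7) = -0.2571
  z = (4 - (2)·-1.1000 - (-1)·-0.2571) / (5) = 1.1886
Iteration 2:
  x = (-10 - (-3)·-0.2571 - (4)·1.1886) / (10) = -1.5526
  y = (-3 - (2)·-1.5526 - (1)·1.1886) / (7) = -0.1548
  z = (4 - (2)·-1.5526 - (-1)·-0.1548) / (5) = 1.3901

1.3901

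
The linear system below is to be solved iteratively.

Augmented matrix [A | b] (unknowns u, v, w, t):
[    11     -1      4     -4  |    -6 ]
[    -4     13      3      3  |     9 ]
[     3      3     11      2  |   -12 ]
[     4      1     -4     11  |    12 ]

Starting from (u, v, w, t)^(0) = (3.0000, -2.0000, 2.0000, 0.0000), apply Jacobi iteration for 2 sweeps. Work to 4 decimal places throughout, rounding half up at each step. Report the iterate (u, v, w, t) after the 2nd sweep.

(0.3859, 0.3497, -1.1742, 1.0191)

Iteration 1:
  u = (-6 - (-1)·-2.0000 - (4)·2.0000 - (-4)·0.0000) / (11) = -1.4545
  v = (9 - (-4)·3.0000 - (3)·2.0000 - (3)·0.0000) / (13) = 1.1538
  w = (-12 - (3)·3.0000 - (3)·-2.0000 - (2)·0.0000) / (11) = -1.3636
  t = (12 - (4)·3.0000 - (1)·-2.0000 - (-4)·2.0000) / (11) = 0.9091
Iteration 2:
  u = (-6 - (-1)·1.1538 - (4)·-1.3636 - (-4)·0.9091) / (11) = 0.3859
  v = (9 - (-4)·-1.4545 - (3)·-1.3636 - (3)·0.9091) / (13) = 0.3497
  w = (-12 - (3)·-1.4545 - (3)·1.1538 - (2)·0.9091) / (11) = -1.1742
  t = (12 - (4)·-1.4545 - (1)·1.1538 - (-4)·-1.3636) / (11) = 1.0191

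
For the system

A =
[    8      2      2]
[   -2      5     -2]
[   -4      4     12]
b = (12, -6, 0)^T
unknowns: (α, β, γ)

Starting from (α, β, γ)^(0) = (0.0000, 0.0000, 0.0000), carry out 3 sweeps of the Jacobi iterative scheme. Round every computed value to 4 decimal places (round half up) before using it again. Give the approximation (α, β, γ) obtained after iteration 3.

(1.4250, -0.1200, 0.8000)

Iteration 1:
  α = (12 - (2)·0.0000 - (2)·0.0000) / (8) = 1.5000
  β = (-6 - (-2)·0.0000 - (-2)·0.0000) / (5) = -1.2000
  γ = (0 - (-4)·0.0000 - (4)·0.0000) / (12) = 0.0000
Iteration 2:
  α = (12 - (2)·-1.2000 - (2)·0.0000) / (8) = 1.8000
  β = (-6 - (-2)·1.5000 - (-2)·0.0000) / (5) = -0.6000
  γ = (0 - (-4)·1.5000 - (4)·-1.2000) / (12) = 0.9000
Iteration 3:
  α = (12 - (2)·-0.6000 - (2)·0.9000) / (8) = 1.4250
  β = (-6 - (-2)·1.8000 - (-2)·0.9000) / (5) = -0.1200
  γ = (0 - (-4)·1.8000 - (4)·-0.6000) / (12) = 0.8000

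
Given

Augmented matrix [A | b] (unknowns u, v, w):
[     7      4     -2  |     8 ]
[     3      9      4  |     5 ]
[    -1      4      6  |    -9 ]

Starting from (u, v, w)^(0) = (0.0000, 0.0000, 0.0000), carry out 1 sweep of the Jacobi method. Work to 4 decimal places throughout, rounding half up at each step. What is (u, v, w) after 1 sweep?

Iteration 1:
  u = (8 - (4)·0.0000 - (-2)·0.0000) / (7) = 1.1429
  v = (5 - (3)·0.0000 - (4)·0.0000) / (9) = 0.5556
  w = (-9 - (-1)·0.0000 - (4)·0.0000) / (6) = -1.5000

(1.1429, 0.5556, -1.5000)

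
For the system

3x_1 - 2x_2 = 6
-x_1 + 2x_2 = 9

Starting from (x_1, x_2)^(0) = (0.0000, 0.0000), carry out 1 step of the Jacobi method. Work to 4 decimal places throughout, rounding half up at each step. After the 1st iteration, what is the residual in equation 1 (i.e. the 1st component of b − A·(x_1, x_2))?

Iteration 1:
  x_1 = (6 - (-2)·0.0000) / (3) = 2.0000
  x_2 = (9 - (-1)·0.0000) / (2) = 4.5000
Residual b − A·x = (9.0000, 2.0000)

9.0000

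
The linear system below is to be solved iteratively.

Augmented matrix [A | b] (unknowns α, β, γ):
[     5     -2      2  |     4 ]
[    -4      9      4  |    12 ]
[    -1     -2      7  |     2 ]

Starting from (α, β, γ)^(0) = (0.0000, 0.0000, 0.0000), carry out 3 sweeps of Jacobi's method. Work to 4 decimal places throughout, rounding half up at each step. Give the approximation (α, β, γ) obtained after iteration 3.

Iteration 1:
  α = (4 - (-2)·0.0000 - (2)·0.0000) / (5) = 0.8000
  β = (12 - (-4)·0.0000 - (4)·0.0000) / (9) = 1.3333
  γ = (2 - (-1)·0.0000 - (-2)·0.0000) / (7) = 0.2857
Iteration 2:
  α = (4 - (-2)·1.3333 - (2)·0.2857) / (5) = 1.2190
  β = (12 - (-4)·0.8000 - (4)·0.2857) / (9) = 1.5619
  γ = (2 - (-1)·0.8000 - (-2)·1.3333) / (7) = 0.7809
Iteration 3:
  α = (4 - (-2)·1.5619 - (2)·0.7809) / (5) = 1.1124
  β = (12 - (-4)·1.2190 - (4)·0.7809) / (9) = 1.5280
  γ = (2 - (-1)·1.2190 - (-2)·1.5619) / (7) = 0.9061

(1.1124, 1.5280, 0.9061)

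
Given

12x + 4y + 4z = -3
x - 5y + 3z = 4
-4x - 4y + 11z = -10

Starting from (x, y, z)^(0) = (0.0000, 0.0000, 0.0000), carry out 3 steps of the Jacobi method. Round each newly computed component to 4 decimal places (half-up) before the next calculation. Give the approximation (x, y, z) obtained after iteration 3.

Iteration 1:
  x = (-3 - (4)·0.0000 - (4)·0.0000) / (12) = -0.2500
  y = (4 - (1)·0.0000 - (3)·0.0000) / (-5) = -0.8000
  z = (-10 - (-4)·0.0000 - (-4)·0.0000) / (11) = -0.9091
Iteration 2:
  x = (-3 - (4)·-0.8000 - (4)·-0.9091) / (12) = 0.3197
  y = (4 - (1)·-0.2500 - (3)·-0.9091) / (-5) = -1.3955
  z = (-10 - (-4)·-0.2500 - (-4)·-0.8000) / (11) = -1.2909
Iteration 3:
  x = (-3 - (4)·-1.3955 - (4)·-1.2909) / (12) = 0.6455
  y = (4 - (1)·0.3197 - (3)·-1.2909) / (-5) = -1.5106
  z = (-10 - (-4)·0.3197 - (-4)·-1.3955) / (11) = -1.3003

(0.6455, -1.5106, -1.3003)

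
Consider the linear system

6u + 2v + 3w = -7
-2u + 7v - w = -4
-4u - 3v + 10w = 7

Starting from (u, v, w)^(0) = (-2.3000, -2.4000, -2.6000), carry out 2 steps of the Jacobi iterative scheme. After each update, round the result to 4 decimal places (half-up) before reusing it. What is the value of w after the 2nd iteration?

0.5933

Iteration 1:
  u = (-7 - (2)·-2.4000 - (3)·-2.6000) / (6) = 0.9333
  v = (-4 - (-2)·-2.3000 - (-1)·-2.6000) / (7) = -1.6000
  w = (7 - (-4)·-2.3000 - (-3)·-2.4000) / (10) = -0.9400
Iteration 2:
  u = (-7 - (2)·-1.6000 - (3)·-0.9400) / (6) = -0.1633
  v = (-4 - (-2)·0.9333 - (-1)·-0.9400) / (7) = -0.4391
  w = (7 - (-4)·0.9333 - (-3)·-1.6000) / (10) = 0.5933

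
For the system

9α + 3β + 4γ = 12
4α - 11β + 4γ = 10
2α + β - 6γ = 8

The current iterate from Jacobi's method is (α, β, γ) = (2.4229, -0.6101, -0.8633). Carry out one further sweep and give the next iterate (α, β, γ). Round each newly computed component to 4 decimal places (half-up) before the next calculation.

(1.9204, -0.3420, -0.6274)

One sweep:
  α = (12 - (3)·-0.6101 - (4)·-0.8633) / (9) = 1.9204
  β = (10 - (4)·2.4229 - (4)·-0.8633) / (-11) = -0.3420
  γ = (8 - (2)·2.4229 - (1)·-0.6101) / (-6) = -0.6274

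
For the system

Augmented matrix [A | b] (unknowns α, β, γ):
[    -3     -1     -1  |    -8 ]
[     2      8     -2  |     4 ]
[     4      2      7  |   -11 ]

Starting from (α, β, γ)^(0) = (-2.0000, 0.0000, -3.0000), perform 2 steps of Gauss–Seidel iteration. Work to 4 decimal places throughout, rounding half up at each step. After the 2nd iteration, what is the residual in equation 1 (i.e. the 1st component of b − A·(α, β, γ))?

Iteration 1:
  α = (-8 - (-1)·0.0000 - (-1)·-3.0000) / (-3) = 3.6667
  β = (4 - (2)·3.6667 - (-2)·-3.0000) / (8) = -1.1667
  γ = (-11 - (4)·3.6667 - (2)·-1.1667) / (7) = -3.3333
Iteration 2:
  α = (-8 - (-1)·-1.1667 - (-1)·-3.3333) / (-3) = 4.1667
  β = (4 - (2)·4.1667 - (-2)·-3.3333) / (8) = -1.3750
  γ = (-11 - (4)·4.1667 - (2)·-1.3750) / (7) = -3.5595
Residual b − A·x = (-0.4344, -0.4524, -0.0003)

-0.4344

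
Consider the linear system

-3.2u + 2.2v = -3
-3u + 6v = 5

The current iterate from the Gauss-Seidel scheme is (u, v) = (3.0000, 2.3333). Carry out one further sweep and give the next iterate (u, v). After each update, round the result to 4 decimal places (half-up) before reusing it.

One sweep:
  u = (-3 - (2.2)·2.3333) / (-3.2) = 2.5416
  v = (5 - (-3)·2.5416) / (6) = 2.1041

(2.5416, 2.1041)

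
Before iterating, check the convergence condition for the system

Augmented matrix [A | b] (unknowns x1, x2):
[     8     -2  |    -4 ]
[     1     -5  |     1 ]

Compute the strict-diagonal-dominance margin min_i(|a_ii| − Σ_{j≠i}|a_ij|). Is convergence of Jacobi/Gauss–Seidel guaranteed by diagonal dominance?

row 1: |8| − (2) = 6
row 2: |-5| − (1) = 4
minimum over rows = 4 → strictly diagonally dominant (convergence guaranteed)

4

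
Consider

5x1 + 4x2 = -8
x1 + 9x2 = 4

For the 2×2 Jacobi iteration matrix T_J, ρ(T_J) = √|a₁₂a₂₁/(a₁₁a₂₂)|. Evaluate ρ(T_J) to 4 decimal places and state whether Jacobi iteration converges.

a₁₂a₂₁/(a₁₁a₂₂) = (4)·(1) / ((5)·(9)) = 0.088889
ρ = √|0.088889| = √0.088889 = 0.2981
ρ < 1, so Jacobi converges

0.2981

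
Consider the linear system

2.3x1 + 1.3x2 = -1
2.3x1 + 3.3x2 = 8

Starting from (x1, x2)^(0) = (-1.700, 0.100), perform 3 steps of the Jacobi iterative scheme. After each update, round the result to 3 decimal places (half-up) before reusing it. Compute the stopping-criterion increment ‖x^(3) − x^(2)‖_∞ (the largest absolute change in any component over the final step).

1.383

Iteration 1:
  x1 = (-1 - (1.3)·0.100) / (2.3) = -0.491
  x2 = (8 - (2.3)·-1.700) / (3.3) = 3.609
Iteration 2:
  x1 = (-1 - (1.3)·3.609) / (2.3) = -2.475
  x2 = (8 - (2.3)·-0.491) / (3.3) = 2.766
Iteration 3:
  x1 = (-1 - (1.3)·2.766) / (2.3) = -1.998
  x2 = (8 - (2.3)·-2.475) / (3.3) = 4.149
Change: (0.477, 1.383) → max |·| = 1.383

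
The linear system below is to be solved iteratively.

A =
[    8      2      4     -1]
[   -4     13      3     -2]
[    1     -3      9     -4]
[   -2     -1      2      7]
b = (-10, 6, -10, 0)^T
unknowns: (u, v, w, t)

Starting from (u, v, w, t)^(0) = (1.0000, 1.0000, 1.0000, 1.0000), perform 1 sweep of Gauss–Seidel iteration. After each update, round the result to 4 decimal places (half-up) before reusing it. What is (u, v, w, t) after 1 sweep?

Iteration 1:
  u = (-10 - (2)·1.0000 - (4)·1.0000 - (-1)·1.0000) / (8) = -1.8750
  v = (6 - (-4)·-1.8750 - (3)·1.0000 - (-2)·1.0000) / (13) = -0.1923
  w = (-10 - (1)·-1.8750 - (-3)·-0.1923 - (-4)·1.0000) / (9) = -0.5224
  t = (0 - (-2)·-1.8750 - (-1)·-0.1923 - (2)·-0.5224) / (7) = -0.4139

(-1.8750, -0.1923, -0.5224, -0.4139)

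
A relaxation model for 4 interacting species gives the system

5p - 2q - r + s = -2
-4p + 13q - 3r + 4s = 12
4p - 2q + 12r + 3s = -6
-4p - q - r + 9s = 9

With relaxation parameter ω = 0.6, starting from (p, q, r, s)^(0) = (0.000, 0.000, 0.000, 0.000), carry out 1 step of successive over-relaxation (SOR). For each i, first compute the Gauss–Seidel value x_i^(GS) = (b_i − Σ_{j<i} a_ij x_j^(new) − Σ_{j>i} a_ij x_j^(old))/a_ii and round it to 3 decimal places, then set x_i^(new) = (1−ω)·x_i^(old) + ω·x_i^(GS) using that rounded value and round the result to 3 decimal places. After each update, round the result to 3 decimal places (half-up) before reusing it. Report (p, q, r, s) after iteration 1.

(-0.240, 0.509, -0.201, 0.557)

Iteration 1:
  p: GS value = (-2 - (-2)·0.000 - (-1)·0.000 - (1)·0.000) / (5) = -0.400;  p ← (1−ω)·0.000 + ω·-0.400 = -0.240
  q: GS value = (12 - (-4)·-0.240 - (-3)·0.000 - (4)·0.000) / (13) = 0.849;  q ← (1−ω)·0.000 + ω·0.849 = 0.509
  r: GS value = (-6 - (4)·-0.240 - (-2)·0.509 - (3)·0.000) / (12) = -0.335;  r ← (1−ω)·0.000 + ω·-0.335 = -0.201
  s: GS value = (9 - (-4)·-0.240 - (-1)·0.509 - (-1)·-0.201) / (9) = 0.928;  s ← (1−ω)·0.000 + ω·0.928 = 0.557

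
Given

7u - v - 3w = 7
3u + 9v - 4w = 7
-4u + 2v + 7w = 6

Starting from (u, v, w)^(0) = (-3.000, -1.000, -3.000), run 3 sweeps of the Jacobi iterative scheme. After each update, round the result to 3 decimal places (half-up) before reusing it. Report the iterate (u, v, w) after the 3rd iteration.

(1.303, 0.720, 1.135)

Iteration 1:
  u = (7 - (-1)·-1.000 - (-3)·-3.000) / (7) = -0.429
  v = (7 - (3)·-3.000 - (-4)·-3.000) / (9) = 0.444
  w = (6 - (-4)·-3.000 - (2)·-1.000) / (7) = -0.571
Iteration 2:
  u = (7 - (-1)·0.444 - (-3)·-0.571) / (7) = 0.819
  v = (7 - (3)·-0.429 - (-4)·-0.571) / (9) = 0.667
  w = (6 - (-4)·-0.429 - (2)·0.444) / (7) = 0.485
Iteration 3:
  u = (7 - (-1)·0.667 - (-3)·0.485) / (7) = 1.303
  v = (7 - (3)·0.819 - (-4)·0.485) / (9) = 0.720
  w = (6 - (-4)·0.819 - (2)·0.667) / (7) = 1.135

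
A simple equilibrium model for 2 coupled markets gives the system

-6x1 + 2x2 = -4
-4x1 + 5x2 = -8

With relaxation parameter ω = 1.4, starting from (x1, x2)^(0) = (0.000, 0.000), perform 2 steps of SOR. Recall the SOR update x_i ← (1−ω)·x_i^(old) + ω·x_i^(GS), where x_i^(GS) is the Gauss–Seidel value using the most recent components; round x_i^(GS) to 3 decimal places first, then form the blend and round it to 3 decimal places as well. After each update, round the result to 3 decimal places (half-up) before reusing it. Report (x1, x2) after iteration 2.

(0.003, -1.760)

Iteration 1:
  x1: GS value = (-4 - (2)·0.000) / (-6) = 0.667;  x1 ← (1−ω)·0.000 + ω·0.667 = 0.934
  x2: GS value = (-8 - (-4)·0.934) / (5) = -0.853;  x2 ← (1−ω)·0.000 + ω·-0.853 = -1.194
Iteration 2:
  x1: GS value = (-4 - (2)·-1.194) / (-6) = 0.269;  x1 ← (1−ω)·0.934 + ω·0.269 = 0.003
  x2: GS value = (-8 - (-4)·0.003) / (5) = -1.598;  x2 ← (1−ω)·-1.194 + ω·-1.598 = -1.760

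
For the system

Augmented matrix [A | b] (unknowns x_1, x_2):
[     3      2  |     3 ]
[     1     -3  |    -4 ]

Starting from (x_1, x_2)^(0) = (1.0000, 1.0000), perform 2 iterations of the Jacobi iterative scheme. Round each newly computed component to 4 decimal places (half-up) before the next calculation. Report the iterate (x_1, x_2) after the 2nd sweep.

Iteration 1:
  x_1 = (3 - (2)·1.0000) / (3) = 0.3333
  x_2 = (-4 - (1)·1.0000) / (-3) = 1.6667
Iteration 2:
  x_1 = (3 - (2)·1.6667) / (3) = -0.1111
  x_2 = (-4 - (1)·0.3333) / (-3) = 1.4444

(-0.1111, 1.4444)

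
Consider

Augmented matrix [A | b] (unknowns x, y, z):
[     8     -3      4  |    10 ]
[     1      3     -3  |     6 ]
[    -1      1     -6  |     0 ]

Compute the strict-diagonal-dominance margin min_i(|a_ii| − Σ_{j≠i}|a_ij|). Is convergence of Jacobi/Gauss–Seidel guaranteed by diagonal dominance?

-1

row 1: |8| − (3+4) = 1
row 2: |3| − (1+3) = -1
row 3: |-6| − (1+1) = 4
minimum over rows = -1 → not strictly diagonally dominant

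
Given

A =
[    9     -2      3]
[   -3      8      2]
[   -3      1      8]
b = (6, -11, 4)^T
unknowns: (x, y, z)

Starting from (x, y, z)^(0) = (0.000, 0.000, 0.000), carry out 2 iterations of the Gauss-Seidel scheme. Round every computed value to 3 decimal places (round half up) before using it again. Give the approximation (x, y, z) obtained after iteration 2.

Iteration 1:
  x = (6 - (-2)·0.000 - (3)·0.000) / (9) = 0.667
  y = (-11 - (-3)·0.667 - (2)·0.000) / (8) = -1.125
  z = (4 - (-3)·0.667 - (1)·-1.125) / (8) = 0.891
Iteration 2:
  x = (6 - (-2)·-1.125 - (3)·0.891) / (9) = 0.120
  y = (-11 - (-3)·0.120 - (2)·0.891) / (8) = -1.553
  z = (4 - (-3)·0.120 - (1)·-1.553) / (8) = 0.739

(0.120, -1.553, 0.739)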